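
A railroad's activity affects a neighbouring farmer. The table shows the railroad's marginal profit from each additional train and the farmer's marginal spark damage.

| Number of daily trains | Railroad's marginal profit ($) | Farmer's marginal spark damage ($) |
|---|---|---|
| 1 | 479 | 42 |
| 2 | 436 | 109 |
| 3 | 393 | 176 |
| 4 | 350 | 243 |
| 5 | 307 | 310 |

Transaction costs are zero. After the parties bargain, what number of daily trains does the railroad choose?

4

Bargaining reaches the level where marginal profit last exceeds marginal spark damage.
That holds through level 4 (350 ≥ 243) but not at 5 (307 < 310).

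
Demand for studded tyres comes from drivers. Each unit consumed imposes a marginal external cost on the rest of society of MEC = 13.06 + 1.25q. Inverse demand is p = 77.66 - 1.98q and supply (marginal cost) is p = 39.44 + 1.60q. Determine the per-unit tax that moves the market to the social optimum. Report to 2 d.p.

Social marginal benefit = demand − MEC = 64.60 - 3.23q.
Set SMB = MC: 64.60 - 3.23q = 39.44 + 1.60q → q* = 5.2091.
The Pigouvian tax equals MEC at q*: 13.06 + 1.25×5.2091 = 19.5714.

tax = 19.57 per unit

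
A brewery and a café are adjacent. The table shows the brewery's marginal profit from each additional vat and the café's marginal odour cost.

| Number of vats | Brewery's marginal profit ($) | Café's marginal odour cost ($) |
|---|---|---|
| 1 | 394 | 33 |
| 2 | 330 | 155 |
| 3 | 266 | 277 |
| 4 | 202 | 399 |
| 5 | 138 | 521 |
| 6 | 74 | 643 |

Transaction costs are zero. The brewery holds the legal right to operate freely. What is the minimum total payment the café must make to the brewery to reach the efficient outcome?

$680

Left alone the brewery would choose level 6 (marginal profit stays positive).
Efficient level: k* = 2 (marginal profit ≥ marginal odour cost through 2).
The café must at least cover the brewery's forgone profit from cutting 6→2: 266 + 202 + 138 + 74 = 680.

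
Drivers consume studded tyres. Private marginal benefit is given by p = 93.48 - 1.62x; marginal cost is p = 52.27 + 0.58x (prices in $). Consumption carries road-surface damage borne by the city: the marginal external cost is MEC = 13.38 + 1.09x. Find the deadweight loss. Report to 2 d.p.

Market equilibrium (private): 52.27 + 0.58x = 93.48 - 1.62x → x_m = 18.7318.
Social marginal benefit = demand − MEC = 80.10 - 2.71x.
Set SMB = MC: 80.10 - 2.71x = 52.27 + 0.58x → x* = 8.4590.
The loss is the area between SMB and MC from x* to x_m; with linear curves that's a triangle of height MEC(x_m).
DWL = ½ × 10.2728 × 33.7977 = 173.5985.

DWL = $173.60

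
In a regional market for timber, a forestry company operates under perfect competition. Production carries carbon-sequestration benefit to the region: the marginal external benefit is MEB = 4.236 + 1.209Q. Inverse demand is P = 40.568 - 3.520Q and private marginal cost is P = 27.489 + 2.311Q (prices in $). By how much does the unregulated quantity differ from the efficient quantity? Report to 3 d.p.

1.503 units

Market equilibrium (private): 27.489 + 2.311Q = 40.568 - 3.520Q → Q_m = 2.2430.
Social marginal cost = private MC − MEB = 23.253 + 1.102Q.
Set SMC = demand: 23.253 + 1.102Q = 40.568 - 3.520Q → Q* = 3.7462.
Gap = |2.2430 − 3.7462| = 1.5032.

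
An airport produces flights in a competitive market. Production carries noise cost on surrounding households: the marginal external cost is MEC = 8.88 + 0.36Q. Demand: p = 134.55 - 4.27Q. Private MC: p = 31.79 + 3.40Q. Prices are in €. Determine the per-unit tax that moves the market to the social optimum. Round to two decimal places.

tax = €13.09 per unit

Social marginal cost = private MC + MEC = 40.67 + 3.76Q.
Set SMC = demand: 40.67 + 3.76Q = 134.55 - 4.27Q → Q* = 11.6912.
The Pigouvian tax equals MEC at Q*: 8.88 + 0.36×11.6912 = 13.0888.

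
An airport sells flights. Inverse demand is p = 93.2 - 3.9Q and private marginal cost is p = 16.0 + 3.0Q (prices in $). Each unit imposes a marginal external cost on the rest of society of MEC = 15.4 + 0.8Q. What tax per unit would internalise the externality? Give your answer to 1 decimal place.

Social marginal cost = private MC + MEC = 31.4 + 3.8Q.
Set SMC = demand: 31.4 + 3.8Q = 93.2 - 3.9Q → Q* = 8.0260.
The Pigouvian tax equals MEC at Q*: 15.4 + 0.8×8.0260 = 21.8208.

tax = $21.8 per unit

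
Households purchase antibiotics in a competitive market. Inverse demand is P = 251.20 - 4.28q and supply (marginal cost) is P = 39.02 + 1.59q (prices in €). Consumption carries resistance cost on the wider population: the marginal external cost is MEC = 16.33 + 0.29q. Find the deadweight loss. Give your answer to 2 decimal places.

DWL = €58.35

Market equilibrium (private): 39.02 + 1.59q = 251.20 - 4.28q → q_m = 36.1465.
Social marginal benefit = demand − MEC = 234.87 - 4.57q.
Set SMB = MC: 234.87 - 4.57q = 39.02 + 1.59q → q* = 31.7938.
Height of the DWL triangle at q_m is MC(q_m) − SMB(q_m) = MEC(q_m) = 26.8125.
DWL = ½ × 4.3527 × 26.8125 = 58.3534.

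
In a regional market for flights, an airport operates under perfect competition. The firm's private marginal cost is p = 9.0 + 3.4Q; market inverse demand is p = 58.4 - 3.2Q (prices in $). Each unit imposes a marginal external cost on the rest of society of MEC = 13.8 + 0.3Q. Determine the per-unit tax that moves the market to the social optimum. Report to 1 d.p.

tax = $15.3 per unit

Social marginal cost = private MC + MEC = 22.8 + 3.7Q.
Set SMC = demand: 22.8 + 3.7Q = 58.4 - 3.2Q → Q* = 5.1594.
The Pigouvian tax equals MEC at Q*: 13.8 + 0.3×5.1594 = 15.3478.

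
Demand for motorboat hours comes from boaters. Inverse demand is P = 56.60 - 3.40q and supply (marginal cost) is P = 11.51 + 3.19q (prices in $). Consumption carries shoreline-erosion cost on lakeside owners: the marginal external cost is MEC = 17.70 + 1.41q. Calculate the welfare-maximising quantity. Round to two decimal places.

q* = 3.42

Social marginal benefit = demand − MEC = 38.90 - 4.81q.
Set SMB = MC: 38.90 - 4.81q = 11.51 + 3.19q → q* = 3.4238.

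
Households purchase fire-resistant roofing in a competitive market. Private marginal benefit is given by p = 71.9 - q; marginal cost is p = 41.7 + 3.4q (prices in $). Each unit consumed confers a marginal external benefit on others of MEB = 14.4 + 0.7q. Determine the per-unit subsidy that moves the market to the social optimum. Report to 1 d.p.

subsidy = $22.8 per unit

Social marginal benefit = demand + MEB = 86.3 - 0.3q.
Set SMB = MC: 86.3 - 0.3q = 41.7 + 3.4q → q* = 12.0541.
The Pigouvian subsidy equals MEB at q*: 14.4 + 0.7×12.0541 = 22.8379.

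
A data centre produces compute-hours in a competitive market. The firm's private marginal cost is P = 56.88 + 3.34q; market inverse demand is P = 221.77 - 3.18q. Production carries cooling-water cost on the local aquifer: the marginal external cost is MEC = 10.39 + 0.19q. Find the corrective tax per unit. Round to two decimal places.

Social marginal cost = private MC + MEC = 67.27 + 3.53q.
Set SMC = demand: 67.27 + 3.53q = 221.77 - 3.18q → q* = 23.0253.
The Pigouvian tax equals MEC at q*: 10.39 + 0.19×23.0253 = 14.7648.

tax = 14.76 per unit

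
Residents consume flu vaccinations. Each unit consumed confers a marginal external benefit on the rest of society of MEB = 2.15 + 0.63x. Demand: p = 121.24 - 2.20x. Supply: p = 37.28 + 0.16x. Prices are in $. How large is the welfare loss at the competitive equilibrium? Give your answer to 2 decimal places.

Market equilibrium (private): 37.28 + 0.16x = 121.24 - 2.20x → x_m = 35.5763.
Social marginal benefit = demand + MEB = 123.39 - 1.57x.
Set SMB = MC: 123.39 - 1.57x = 37.28 + 0.16x → x* = 49.7746.
Between x* and x_m the wedge SMB − MC runs linearly from 0 to MEB(x_m), so the loss is a triangle.
DWL = ½ × 14.1983 × 24.5631 = 174.3771.

DWL = $174.38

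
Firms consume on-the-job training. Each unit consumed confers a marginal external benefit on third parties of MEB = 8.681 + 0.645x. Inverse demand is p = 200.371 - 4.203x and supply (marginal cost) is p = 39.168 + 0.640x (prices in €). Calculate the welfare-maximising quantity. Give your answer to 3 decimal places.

x* = 40.468

Social marginal benefit = demand + MEB = 209.052 - 3.558x.
Set SMB = MC: 209.052 - 3.558x = 39.168 + 0.640x → x* = 40.4678.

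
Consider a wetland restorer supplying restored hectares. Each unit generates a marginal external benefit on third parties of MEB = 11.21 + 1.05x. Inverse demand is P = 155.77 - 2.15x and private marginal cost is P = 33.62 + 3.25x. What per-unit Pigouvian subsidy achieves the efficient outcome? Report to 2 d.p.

subsidy = 43.40 per unit

Social marginal cost = private MC − MEB = 22.41 + 2.20x.
Set SMC = demand: 22.41 + 2.20x = 155.77 - 2.15x → x* = 30.6575.
The Pigouvian subsidy equals MEB at x*: 11.21 + 1.05×30.6575 = 43.4004.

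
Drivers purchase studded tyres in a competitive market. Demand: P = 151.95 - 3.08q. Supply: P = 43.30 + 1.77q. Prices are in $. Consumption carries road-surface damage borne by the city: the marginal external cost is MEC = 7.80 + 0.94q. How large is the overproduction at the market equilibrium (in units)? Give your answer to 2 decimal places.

4.98 units

Market equilibrium (private): 43.30 + 1.77q = 151.95 - 3.08q → q_m = 22.4021.
Social marginal benefit = demand − MEC = 144.15 - 4.02q.
Set SMB = MC: 144.15 - 4.02q = 43.30 + 1.77q → q* = 17.4180.
Gap = |22.4021 − 17.4180| = 4.9841.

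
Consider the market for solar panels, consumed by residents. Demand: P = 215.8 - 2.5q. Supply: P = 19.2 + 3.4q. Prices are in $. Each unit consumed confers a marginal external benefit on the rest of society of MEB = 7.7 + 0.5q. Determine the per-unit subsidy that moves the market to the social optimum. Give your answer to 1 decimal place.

Social marginal benefit = demand + MEB = 223.5 - 2.0q.
Set SMB = MC: 223.5 - 2.0q = 19.2 + 3.4q → q* = 37.8333.
The Pigouvian subsidy equals MEB at q*: 7.7 + 0.5×37.8333 = 26.6167.

subsidy = $26.6 per unit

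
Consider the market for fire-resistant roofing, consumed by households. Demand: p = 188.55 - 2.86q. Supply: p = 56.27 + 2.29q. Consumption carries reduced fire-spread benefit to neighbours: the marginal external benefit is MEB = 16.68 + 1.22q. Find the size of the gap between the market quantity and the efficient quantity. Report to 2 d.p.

Market equilibrium (private): 56.27 + 2.29q = 188.55 - 2.86q → q_m = 25.6854.
Social marginal benefit = demand + MEB = 205.23 - 1.64q.
Set SMB = MC: 205.23 - 1.64q = 56.27 + 2.29q → q* = 37.9033.
Gap = |25.6854 − 37.9033| = 12.2179.

12.22 units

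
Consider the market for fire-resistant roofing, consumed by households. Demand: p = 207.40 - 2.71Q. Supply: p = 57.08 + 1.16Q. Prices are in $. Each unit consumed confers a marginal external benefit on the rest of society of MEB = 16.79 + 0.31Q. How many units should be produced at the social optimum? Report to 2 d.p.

Q* = 46.94

Social marginal benefit = demand + MEB = 224.19 - 2.40Q.
Set SMB = MC: 224.19 - 2.40Q = 57.08 + 1.16Q → Q* = 46.9410.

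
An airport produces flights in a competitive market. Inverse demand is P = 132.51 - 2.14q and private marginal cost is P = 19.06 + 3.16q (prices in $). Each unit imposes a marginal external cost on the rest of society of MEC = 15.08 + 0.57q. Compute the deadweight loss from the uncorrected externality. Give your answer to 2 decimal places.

Market equilibrium (private): 19.06 + 3.16q = 132.51 - 2.14q → q_m = 21.4057.
Social marginal cost = private MC + MEC = 34.14 + 3.73q.
Set SMC = demand: 34.14 + 3.73q = 132.51 - 2.14q → q* = 16.7581.
The welfare-loss triangle has base |q_m − q*| and height MEC(q_m) (the vertical gap between SMC and demand is zero at q* and MEC at q_m).
DWL = ½ × 4.6476 × 27.2812 = 63.3961.

DWL = $63.40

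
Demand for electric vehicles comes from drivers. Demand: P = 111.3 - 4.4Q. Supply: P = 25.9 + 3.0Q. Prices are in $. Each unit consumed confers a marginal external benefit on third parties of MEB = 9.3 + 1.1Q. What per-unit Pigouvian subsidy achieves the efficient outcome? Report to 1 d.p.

subsidy = $25.8 per unit

Social marginal benefit = demand + MEB = 120.6 - 3.3Q.
Set SMB = MC: 120.6 - 3.3Q = 25.9 + 3.0Q → Q* = 15.0317.
The Pigouvian subsidy equals MEB at Q*: 9.3 + 1.1×15.0317 = 25.8349.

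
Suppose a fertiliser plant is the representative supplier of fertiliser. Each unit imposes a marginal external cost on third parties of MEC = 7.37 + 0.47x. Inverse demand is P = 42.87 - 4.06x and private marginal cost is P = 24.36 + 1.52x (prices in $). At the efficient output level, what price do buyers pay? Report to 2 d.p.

Social marginal cost = private MC + MEC = 31.73 + 1.99x.
Set SMC = demand: 31.73 + 1.99x = 42.87 - 4.06x → x* = 1.8413.
Consumer price on the demand curve at x*: 42.87 − 4.06×1.8413 = 35.3943.

P = $35.39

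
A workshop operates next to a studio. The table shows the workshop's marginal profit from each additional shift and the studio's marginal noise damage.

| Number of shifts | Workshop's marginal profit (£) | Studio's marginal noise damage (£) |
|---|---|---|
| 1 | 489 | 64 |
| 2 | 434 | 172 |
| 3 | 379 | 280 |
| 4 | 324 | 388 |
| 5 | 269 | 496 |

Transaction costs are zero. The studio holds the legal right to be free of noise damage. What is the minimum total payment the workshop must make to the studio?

Efficient level: marginal profit ≥ marginal noise damage through level 3, so k* = 3.
With the studio holding the right, the workshop must at least compensate total damage at k*: 64 + 172 + 280 = 516.

£516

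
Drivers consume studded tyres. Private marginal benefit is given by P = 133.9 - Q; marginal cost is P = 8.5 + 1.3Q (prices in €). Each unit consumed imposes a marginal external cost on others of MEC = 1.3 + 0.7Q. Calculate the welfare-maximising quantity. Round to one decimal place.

Social marginal benefit = demand − MEC = 132.6 - 1.7Q.
Set SMB = MC: 132.6 - 1.7Q = 8.5 + 1.3Q → Q* = 41.3667.

Q* = 41.4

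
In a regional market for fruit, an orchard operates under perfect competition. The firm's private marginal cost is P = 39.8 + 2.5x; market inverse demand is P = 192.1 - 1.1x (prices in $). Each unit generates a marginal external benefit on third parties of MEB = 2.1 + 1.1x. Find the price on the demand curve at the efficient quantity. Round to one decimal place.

Social marginal cost = private MC − MEB = 37.7 + 1.4x.
Set SMC = demand: 37.7 + 1.4x = 192.1 - 1.1x → x* = 61.7600.
Consumer price on the demand curve at x*: 192.1 − 1.1×61.7600 = 124.1640.

P = $124.2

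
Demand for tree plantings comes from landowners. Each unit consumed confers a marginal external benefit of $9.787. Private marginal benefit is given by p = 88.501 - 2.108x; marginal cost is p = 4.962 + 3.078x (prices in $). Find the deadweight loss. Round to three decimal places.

DWL = $9.235

Market equilibrium (private): 4.962 + 3.078x = 88.501 - 2.108x → x_m = 16.1086.
Social marginal benefit = demand + MEB = 98.288 - 2.108x.
Set SMB = MC: 98.288 - 2.108x = 4.962 + 3.078x → x* = 17.9958.
Between x* and x_m the wedge SMB − MC runs linearly from 0 to MEB(x_m), so the loss is a triangle.
DWL = ½ × 1.8872 × 9.7870 = 9.2350.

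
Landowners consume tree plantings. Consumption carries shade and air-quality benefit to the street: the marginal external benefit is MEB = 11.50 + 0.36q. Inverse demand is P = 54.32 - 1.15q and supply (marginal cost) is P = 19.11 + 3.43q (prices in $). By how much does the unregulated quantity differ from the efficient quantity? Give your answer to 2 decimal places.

Market equilibrium (private): 19.11 + 3.43q = 54.32 - 1.15q → q_m = 7.6878.
Social marginal benefit = demand + MEB = 65.82 - 0.79q.
Set SMB = MC: 65.82 - 0.79q = 19.11 + 3.43q → q* = 11.0687.
Gap = |7.6878 − 11.0687| = 3.3809.

3.38 units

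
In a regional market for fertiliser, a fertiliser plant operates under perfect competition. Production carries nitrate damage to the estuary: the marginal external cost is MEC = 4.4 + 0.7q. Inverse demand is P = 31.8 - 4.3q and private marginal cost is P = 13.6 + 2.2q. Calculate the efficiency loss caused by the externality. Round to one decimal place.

Market equilibrium (private): 13.6 + 2.2q = 31.8 - 4.3q → q_m = 2.8000.
Social marginal cost = private MC + MEC = 18.0 + 2.9q.
Set SMC = demand: 18.0 + 2.9q = 31.8 - 4.3q → q* = 1.9167.
The loss is the area between SMC and demand from q* to q_m; with linear curves that's a triangle of height MEC(q_m).
DWL = ½ × 0.8833 × 6.3600 = 2.8089.

DWL = 2.8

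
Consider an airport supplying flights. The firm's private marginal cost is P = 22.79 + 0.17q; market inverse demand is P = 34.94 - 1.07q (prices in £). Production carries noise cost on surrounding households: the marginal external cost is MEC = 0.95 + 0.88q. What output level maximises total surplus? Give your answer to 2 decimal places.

q* = 5.28

Social marginal cost = private MC + MEC = 23.74 + 1.05q.
Set SMC = demand: 23.74 + 1.05q = 34.94 - 1.07q → q* = 5.2830.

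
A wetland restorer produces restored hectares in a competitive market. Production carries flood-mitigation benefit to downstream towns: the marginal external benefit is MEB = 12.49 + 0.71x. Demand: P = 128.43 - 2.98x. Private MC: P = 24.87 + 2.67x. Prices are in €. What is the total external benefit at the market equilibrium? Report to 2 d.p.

€348.20

Market equilibrium (private): 24.87 + 2.67x = 128.43 - 2.98x → x_m = 18.3292.
Total external benefit = ∫₀^{x_m} (12.49 + 0.71x) dx = 12.49×18.3292 + ½×0.71×18.3292² = 348.1974.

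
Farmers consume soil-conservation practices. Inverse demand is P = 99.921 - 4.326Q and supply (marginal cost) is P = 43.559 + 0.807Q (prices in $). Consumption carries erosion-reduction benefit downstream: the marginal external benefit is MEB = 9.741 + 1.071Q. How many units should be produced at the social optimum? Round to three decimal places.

Social marginal benefit = demand + MEB = 109.662 - 3.255Q.
Set SMB = MC: 109.662 - 3.255Q = 43.559 + 0.807Q → Q* = 16.2735.

Q* = 16.274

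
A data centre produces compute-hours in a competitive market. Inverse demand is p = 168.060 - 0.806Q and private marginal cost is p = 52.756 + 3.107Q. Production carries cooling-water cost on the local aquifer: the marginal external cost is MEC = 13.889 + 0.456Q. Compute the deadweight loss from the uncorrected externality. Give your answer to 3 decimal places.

DWL = 85.455

Market equilibrium (private): 52.756 + 3.107Q = 168.060 - 0.806Q → Q_m = 29.4669.
Social marginal cost = private MC + MEC = 66.645 + 3.563Q.
Set SMC = demand: 66.645 + 3.563Q = 168.060 - 0.806Q → Q* = 23.2124.
Between Q* and Q_m the wedge SMC − demand runs linearly from 0 to MEC(Q_m), so the loss is a triangle.
DWL = ½ × 6.2545 × 27.3259 = 85.4549.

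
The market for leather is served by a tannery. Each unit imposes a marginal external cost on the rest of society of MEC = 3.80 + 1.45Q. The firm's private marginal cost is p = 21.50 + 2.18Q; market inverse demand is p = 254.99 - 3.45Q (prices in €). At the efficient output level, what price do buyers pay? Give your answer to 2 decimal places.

Social marginal cost = private MC + MEC = 25.30 + 3.63Q.
Set SMC = demand: 25.30 + 3.63Q = 254.99 - 3.45Q → Q* = 32.4421.
Consumer price on the demand curve at Q*: 254.99 − 3.45×32.4421 = 143.0648.

P = €143.06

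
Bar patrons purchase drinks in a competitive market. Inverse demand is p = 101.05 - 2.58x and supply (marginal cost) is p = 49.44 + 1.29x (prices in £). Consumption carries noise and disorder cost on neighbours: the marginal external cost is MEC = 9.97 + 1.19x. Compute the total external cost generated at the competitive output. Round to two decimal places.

£238.78

Market equilibrium (private): 49.44 + 1.29x = 101.05 - 2.58x → x_m = 13.3359.
Total external cost = ∫₀^{x_m} (9.97 + 1.19x) dx = 9.97×13.3359 + ½×1.19×13.3359² = 238.7774.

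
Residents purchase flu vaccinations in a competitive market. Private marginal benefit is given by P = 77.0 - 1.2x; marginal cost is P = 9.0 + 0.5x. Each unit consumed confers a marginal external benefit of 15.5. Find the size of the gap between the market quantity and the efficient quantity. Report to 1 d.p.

9.1 units

Market equilibrium (private): 9.0 + 0.5x = 77.0 - 1.2x → x_m = 40.0000.
Social marginal benefit = demand + MEB = 92.5 - 1.2x.
Set SMB = MC: 92.5 - 1.2x = 9.0 + 0.5x → x* = 49.1176.
Gap = |40.0000 − 49.1176| = 9.1176.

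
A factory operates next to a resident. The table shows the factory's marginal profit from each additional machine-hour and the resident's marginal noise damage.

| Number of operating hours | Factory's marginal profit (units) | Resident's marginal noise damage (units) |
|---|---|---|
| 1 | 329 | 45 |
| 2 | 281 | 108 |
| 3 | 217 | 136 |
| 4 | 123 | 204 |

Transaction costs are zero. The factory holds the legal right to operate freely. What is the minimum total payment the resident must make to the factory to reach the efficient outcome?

123

Left alone the factory would choose level 4 (marginal profit stays positive).
Efficient level: k* = 3 (marginal profit ≥ marginal noise damage through 3).
The resident must at least cover the factory's forgone profit from cutting 4→3: 123 = 123.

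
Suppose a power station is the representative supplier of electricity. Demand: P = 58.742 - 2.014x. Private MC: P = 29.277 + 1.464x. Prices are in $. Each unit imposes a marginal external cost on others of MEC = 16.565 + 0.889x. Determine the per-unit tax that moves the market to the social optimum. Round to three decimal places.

Social marginal cost = private MC + MEC = 45.842 + 2.353x.
Set SMC = demand: 45.842 + 2.353x = 58.742 - 2.014x → x* = 2.9540.
The Pigouvian tax equals MEC at x*: 16.565 + 0.889×2.9540 = 19.1911.

tax = $19.191 per unit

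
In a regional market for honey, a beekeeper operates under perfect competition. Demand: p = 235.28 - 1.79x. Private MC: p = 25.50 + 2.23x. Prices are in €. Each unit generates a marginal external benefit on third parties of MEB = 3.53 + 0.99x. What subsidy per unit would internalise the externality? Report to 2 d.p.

Social marginal cost = private MC − MEB = 21.97 + 1.24x.
Set SMC = demand: 21.97 + 1.24x = 235.28 - 1.79x → x* = 70.3993.
The Pigouvian subsidy equals MEB at x*: 3.53 + 0.99×70.3993 = 73.2253.

subsidy = €73.23 per unit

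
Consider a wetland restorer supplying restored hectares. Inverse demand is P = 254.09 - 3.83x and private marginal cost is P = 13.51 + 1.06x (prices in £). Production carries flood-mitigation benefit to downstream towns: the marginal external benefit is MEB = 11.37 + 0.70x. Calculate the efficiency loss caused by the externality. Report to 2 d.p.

DWL = £250.41

Market equilibrium (private): 13.51 + 1.06x = 254.09 - 3.83x → x_m = 49.1984.
Social marginal cost = private MC − MEB = 2.14 + 0.36x.
Set SMC = demand: 2.14 + 0.36x = 254.09 - 3.83x → x* = 60.1313.
Between x* and x_m the wedge demand − SMC runs linearly from 0 to MEB(x_m), so the loss is a triangle.
DWL = ½ × 10.9329 × 45.8089 = 250.4121.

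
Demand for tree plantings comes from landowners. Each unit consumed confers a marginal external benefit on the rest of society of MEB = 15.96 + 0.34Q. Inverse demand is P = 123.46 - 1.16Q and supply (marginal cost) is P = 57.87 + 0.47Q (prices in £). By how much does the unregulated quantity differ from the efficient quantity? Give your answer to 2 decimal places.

Market equilibrium (private): 57.87 + 0.47Q = 123.46 - 1.16Q → Q_m = 40.2393.
Social marginal benefit = demand + MEB = 139.42 - 0.82Q.
Set SMB = MC: 139.42 - 0.82Q = 57.87 + 0.47Q → Q* = 63.2171.
Gap = |40.2393 − 63.2171| = 22.9778.

22.98 units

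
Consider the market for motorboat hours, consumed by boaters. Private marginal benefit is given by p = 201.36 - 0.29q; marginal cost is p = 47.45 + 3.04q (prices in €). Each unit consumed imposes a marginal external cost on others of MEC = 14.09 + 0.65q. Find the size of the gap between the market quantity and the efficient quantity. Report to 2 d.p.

11.09 units

Market equilibrium (private): 47.45 + 3.04q = 201.36 - 0.29q → q_m = 46.2192.
Social marginal benefit = demand − MEC = 187.27 - 0.94q.
Set SMB = MC: 187.27 - 0.94q = 47.45 + 3.04q → q* = 35.1307.
Gap = |46.2192 − 35.1307| = 11.0885.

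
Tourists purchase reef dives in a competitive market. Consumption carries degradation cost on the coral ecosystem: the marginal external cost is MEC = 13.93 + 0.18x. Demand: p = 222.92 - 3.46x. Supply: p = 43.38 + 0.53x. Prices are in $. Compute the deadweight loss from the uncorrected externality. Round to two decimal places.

Market equilibrium (private): 43.38 + 0.53x = 222.92 - 3.46x → x_m = 44.9975.
Social marginal benefit = demand − MEC = 208.99 - 3.64x.
Set SMB = MC: 208.99 - 3.64x = 43.38 + 0.53x → x* = 39.7146.
The loss is the area between SMB and MC from x* to x_m; with linear curves that's a triangle of height MEC(x_m).
DWL = ½ × 5.2829 × 22.0295 = 58.1898.

DWL = $58.19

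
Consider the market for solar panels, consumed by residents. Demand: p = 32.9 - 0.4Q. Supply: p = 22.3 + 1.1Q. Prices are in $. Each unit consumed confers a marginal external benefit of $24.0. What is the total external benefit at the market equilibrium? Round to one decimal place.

$169.6

Market equilibrium (private): 22.3 + 1.1Q = 32.9 - 0.4Q → Q_m = 7.0667.
Total external benefit = MEB × Q_m = 24.0 × 7.0667 = 169.6008.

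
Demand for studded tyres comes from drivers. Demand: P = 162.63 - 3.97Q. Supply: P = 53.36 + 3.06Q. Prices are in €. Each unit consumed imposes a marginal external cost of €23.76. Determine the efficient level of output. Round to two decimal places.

Social marginal benefit = demand − MEC = 138.87 - 3.97Q.
Set SMB = MC: 138.87 - 3.97Q = 53.36 + 3.06Q → Q* = 12.1636.

Q* = 12.16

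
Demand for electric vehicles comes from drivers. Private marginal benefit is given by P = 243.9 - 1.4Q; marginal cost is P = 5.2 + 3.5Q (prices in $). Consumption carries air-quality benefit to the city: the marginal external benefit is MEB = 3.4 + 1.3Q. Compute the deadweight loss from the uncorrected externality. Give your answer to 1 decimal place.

Market equilibrium (private): 5.2 + 3.5Q = 243.9 - 1.4Q → Q_m = 48.7143.
Social marginal benefit = demand + MEB = 247.3 - 0.1Q.
Set SMB = MC: 247.3 - 0.1Q = 5.2 + 3.5Q → Q* = 67.2500.
Between Q* and Q_m the wedge SMB − MC runs linearly from 0 to MEB(Q_m), so the loss is a triangle.
DWL = ½ × 18.5357 × 66.7286 = 618.4307.

DWL = $618.4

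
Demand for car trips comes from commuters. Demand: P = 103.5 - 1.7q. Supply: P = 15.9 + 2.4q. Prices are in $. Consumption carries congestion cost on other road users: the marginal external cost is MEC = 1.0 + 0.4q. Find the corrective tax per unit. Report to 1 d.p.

Social marginal benefit = demand − MEC = 102.5 - 2.1q.
Set SMB = MC: 102.5 - 2.1q = 15.9 + 2.4q → q* = 19.2444.
The Pigouvian tax equals MEC at q*: 1.0 + 0.4×19.2444 = 8.6978.

tax = $8.7 per unit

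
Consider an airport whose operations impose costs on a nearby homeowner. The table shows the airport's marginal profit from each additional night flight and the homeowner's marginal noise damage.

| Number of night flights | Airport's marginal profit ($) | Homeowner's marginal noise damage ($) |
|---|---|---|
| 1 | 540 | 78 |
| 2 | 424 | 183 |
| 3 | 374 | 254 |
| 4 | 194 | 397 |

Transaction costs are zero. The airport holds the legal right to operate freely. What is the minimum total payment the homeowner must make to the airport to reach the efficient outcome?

$194

Left alone the airport would choose level 4 (marginal profit stays positive).
Efficient level: k* = 3 (marginal profit ≥ marginal noise damage through 3).
The homeowner must at least cover the airport's forgone profit from cutting 4→3: 194 = 194.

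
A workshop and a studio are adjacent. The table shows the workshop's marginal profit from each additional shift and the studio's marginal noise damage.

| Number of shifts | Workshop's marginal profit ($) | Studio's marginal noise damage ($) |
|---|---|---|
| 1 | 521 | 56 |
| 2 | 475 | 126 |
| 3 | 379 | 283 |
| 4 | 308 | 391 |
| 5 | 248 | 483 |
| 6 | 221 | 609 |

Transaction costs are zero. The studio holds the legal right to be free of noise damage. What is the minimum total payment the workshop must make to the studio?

$465

Efficient level: marginal profit ≥ marginal noise damage through level 3, so k* = 3.
With the studio holding the right, the workshop must at least compensate total damage at k*: 56 + 126 + 283 = 465.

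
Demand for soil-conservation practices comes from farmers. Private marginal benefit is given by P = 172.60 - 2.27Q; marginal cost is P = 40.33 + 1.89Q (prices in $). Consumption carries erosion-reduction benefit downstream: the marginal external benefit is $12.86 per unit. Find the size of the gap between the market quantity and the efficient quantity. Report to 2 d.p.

Market equilibrium (private): 40.33 + 1.89Q = 172.60 - 2.27Q → Q_m = 31.7957.
Social marginal benefit = demand + MEB = 185.46 - 2.27Q.
Set SMB = MC: 185.46 - 2.27Q = 40.33 + 1.89Q → Q* = 34.8870.
Gap = |31.7957 − 34.8870| = 3.0913.

3.09 units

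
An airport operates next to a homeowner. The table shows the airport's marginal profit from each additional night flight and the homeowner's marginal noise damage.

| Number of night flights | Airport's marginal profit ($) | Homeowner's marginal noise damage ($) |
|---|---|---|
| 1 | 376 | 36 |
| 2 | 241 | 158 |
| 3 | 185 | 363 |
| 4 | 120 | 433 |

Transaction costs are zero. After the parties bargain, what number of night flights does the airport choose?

Bargaining reaches the level where marginal profit last exceeds marginal noise damage.
That holds through level 2 (241 ≥ 158) but not at 3 (185 < 363).

2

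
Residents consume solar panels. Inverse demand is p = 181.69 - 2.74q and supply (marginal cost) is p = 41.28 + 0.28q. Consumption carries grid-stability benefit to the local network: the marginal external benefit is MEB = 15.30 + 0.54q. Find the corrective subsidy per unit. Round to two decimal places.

Social marginal benefit = demand + MEB = 196.99 - 2.20q.
Set SMB = MC: 196.99 - 2.20q = 41.28 + 0.28q → q* = 62.7863.
The Pigouvian subsidy equals MEB at q*: 15.30 + 0.54×62.7863 = 49.2046.

subsidy = 49.20 per unit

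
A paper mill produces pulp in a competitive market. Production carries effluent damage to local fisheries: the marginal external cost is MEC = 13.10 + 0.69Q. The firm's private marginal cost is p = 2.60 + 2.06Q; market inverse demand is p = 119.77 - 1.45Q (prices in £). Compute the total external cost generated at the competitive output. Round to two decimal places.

£821.75

Market equilibrium (private): 2.60 + 2.06Q = 119.77 - 1.45Q → Q_m = 33.3818.
Total external cost = ∫₀^{Q_m} (13.10 + 0.69Q) dQ = 13.10×33.3818 + ½×0.69×33.3818² = 821.7505.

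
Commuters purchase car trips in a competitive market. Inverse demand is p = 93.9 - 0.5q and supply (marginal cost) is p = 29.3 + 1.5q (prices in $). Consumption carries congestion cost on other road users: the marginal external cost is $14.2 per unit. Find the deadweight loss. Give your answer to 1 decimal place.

Market equilibrium (private): 29.3 + 1.5q = 93.9 - 0.5q → q_m = 32.3000.
Social marginal benefit = demand − MEC = 79.7 - 0.5q.
Set SMB = MC: 79.7 - 0.5q = 29.3 + 1.5q → q* = 25.2000.
The welfare-loss triangle has base |q_m − q*| and height MEC(q_m) (the vertical gap between SMB and MC is zero at q* and MEC at q_m).
DWL = ½ × 7.1000 × 14.2000 = 50.4100.

DWL = $50.4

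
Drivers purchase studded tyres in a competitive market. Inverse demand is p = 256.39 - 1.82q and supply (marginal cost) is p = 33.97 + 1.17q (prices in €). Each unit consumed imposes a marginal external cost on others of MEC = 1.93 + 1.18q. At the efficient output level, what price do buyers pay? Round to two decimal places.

P = €160.16

Social marginal benefit = demand − MEC = 254.46 - 3.00q.
Set SMB = MC: 254.46 - 3.00q = 33.97 + 1.17q → q* = 52.8753.
Consumer price on the demand curve at q*: 256.39 − 1.82×52.8753 = 160.1570.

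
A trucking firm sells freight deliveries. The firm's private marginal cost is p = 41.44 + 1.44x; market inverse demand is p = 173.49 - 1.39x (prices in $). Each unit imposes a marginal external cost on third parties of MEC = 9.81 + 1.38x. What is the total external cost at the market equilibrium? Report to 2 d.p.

Market equilibrium (private): 41.44 + 1.44x = 173.49 - 1.39x → x_m = 46.6608.
Total external cost = ∫₀^{x_m} (9.81 + 1.38x) dx = 9.81×46.6608 + ½×1.38×46.6608² = 1960.0313.

$1960.03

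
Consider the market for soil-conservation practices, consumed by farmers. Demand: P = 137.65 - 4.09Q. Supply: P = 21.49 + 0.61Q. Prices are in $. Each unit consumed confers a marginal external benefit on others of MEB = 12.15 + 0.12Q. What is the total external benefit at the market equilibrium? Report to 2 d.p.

$336.94

Market equilibrium (private): 21.49 + 0.61Q = 137.65 - 4.09Q → Q_m = 24.7149.
Total external benefit = ∫₀^{Q_m} (12.15 + 0.12Q) dQ = 12.15×24.7149 + ½×0.12×24.7149² = 336.9356.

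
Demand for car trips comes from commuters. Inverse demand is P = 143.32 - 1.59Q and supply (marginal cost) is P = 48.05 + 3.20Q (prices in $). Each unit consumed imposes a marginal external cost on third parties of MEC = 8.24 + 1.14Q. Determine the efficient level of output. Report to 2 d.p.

Social marginal benefit = demand − MEC = 135.08 - 2.73Q.
Set SMB = MC: 135.08 - 2.73Q = 48.05 + 3.20Q → Q* = 14.6762.

Q* = 14.68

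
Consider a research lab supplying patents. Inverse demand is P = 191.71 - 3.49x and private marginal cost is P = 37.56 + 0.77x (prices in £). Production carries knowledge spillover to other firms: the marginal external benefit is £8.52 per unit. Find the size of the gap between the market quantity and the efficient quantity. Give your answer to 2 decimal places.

Market equilibrium (private): 37.56 + 0.77x = 191.71 - 3.49x → x_m = 36.1854.
Social marginal cost = private MC − MEB = 29.04 + 0.77x.
Set SMC = demand: 29.04 + 0.77x = 191.71 - 3.49x → x* = 38.1854.
Gap = |36.1854 − 38.1854| = 2.0000.

2.00 units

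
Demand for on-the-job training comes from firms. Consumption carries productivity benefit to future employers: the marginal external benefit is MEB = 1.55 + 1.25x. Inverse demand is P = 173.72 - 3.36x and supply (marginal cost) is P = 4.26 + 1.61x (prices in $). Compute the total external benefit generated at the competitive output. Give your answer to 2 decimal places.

$779.46

Market equilibrium (private): 4.26 + 1.61x = 173.72 - 3.36x → x_m = 34.0966.
Total external benefit = ∫₀^{x_m} (1.55 + 1.25x) dx = 1.55×34.0966 + ½×1.25×34.0966² = 779.4611.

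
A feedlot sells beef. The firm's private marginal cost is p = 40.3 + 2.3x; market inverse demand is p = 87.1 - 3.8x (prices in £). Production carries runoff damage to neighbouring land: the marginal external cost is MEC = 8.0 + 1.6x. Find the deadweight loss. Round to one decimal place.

DWL = £26.7

Market equilibrium (private): 40.3 + 2.3x = 87.1 - 3.8x → x_m = 7.6721.
Social marginal cost = private MC + MEC = 48.3 + 3.9x.
Set SMC = demand: 48.3 + 3.9x = 87.1 - 3.8x → x* = 5.0390.
The loss is the area between SMC and demand from x* to x_m; with linear curves that's a triangle of height MEC(x_m).
DWL = ½ × 2.6331 × 20.2754 = 26.6936.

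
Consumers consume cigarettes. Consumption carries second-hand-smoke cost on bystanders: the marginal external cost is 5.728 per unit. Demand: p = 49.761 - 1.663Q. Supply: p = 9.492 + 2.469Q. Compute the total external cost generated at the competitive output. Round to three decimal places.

Market equilibrium (private): 9.492 + 2.469Q = 49.761 - 1.663Q → Q_m = 9.7456.
Total external cost = MEC × Q_m = 5.728 × 9.7456 = 55.8228.

55.823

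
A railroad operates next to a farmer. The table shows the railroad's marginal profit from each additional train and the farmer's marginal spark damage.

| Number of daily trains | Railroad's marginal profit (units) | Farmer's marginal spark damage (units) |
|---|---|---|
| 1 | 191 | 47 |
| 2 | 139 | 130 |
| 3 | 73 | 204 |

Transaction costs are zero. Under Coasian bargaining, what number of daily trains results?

Bargaining reaches the level where marginal profit last exceeds marginal spark damage.
That holds through level 2 (139 ≥ 130) but not at 3 (73 < 204).

2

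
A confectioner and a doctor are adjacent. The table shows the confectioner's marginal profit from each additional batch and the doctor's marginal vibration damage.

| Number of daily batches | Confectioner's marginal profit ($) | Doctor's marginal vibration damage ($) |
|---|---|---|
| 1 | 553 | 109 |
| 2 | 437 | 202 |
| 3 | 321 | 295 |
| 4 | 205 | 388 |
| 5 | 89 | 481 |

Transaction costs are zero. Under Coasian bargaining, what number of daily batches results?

3

Bargaining reaches the level where marginal profit last exceeds marginal vibration damage.
That holds through level 3 (321 ≥ 295) but not at 4 (205 < 388).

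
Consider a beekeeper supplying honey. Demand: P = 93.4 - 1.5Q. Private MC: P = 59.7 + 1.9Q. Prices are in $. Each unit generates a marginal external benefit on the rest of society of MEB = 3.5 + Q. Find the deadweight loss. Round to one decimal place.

DWL = $37.5

Market equilibrium (private): 59.7 + 1.9Q = 93.4 - 1.5Q → Q_m = 9.9118.
Social marginal cost = private MC − MEB = 56.2 + 0.9Q.
Set SMC = demand: 56.2 + 0.9Q = 93.4 - 1.5Q → Q* = 15.5000.
The welfare-loss triangle has base |Q_m − Q*| and height MEB(Q_m) (the vertical gap between SMC and demand is zero at Q* and MEB at Q_m).
DWL = ½ × 5.5882 × 13.4118 = 37.4739.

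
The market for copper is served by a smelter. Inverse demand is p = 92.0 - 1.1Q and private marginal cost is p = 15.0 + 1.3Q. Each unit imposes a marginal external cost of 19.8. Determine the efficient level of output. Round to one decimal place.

Social marginal cost = private MC + MEC = 34.8 + 1.3Q.
Set SMC = demand: 34.8 + 1.3Q = 92.0 - 1.1Q → Q* = 23.8333.

Q* = 23.8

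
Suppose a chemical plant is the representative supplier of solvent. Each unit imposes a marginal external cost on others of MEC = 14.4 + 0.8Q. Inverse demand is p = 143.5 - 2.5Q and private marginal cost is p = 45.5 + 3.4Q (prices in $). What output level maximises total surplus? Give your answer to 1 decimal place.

Social marginal cost = private MC + MEC = 59.9 + 4.2Q.
Set SMC = demand: 59.9 + 4.2Q = 143.5 - 2.5Q → Q* = 12.4776.

Q* = 12.5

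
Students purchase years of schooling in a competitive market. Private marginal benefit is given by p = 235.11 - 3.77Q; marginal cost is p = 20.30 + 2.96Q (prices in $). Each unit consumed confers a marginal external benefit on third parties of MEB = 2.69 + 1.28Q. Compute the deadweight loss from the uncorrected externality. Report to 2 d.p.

Market equilibrium (private): 20.30 + 2.96Q = 235.11 - 3.77Q → Q_m = 31.9183.
Social marginal benefit = demand + MEB = 237.80 - 2.49Q.
Set SMB = MC: 237.80 - 2.49Q = 20.30 + 2.96Q → Q* = 39.9083.
The loss is the area between SMB and MC from Q* to Q_m; with linear curves that's a triangle of height MEB(Q_m).
DWL = ½ × 7.9900 × 43.5454 = 173.9639.

DWL = $173.96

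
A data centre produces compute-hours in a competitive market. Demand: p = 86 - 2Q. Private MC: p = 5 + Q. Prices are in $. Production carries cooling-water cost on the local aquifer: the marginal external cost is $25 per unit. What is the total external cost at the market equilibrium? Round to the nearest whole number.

$675

Market equilibrium (private): 5 + Q = 86 - 2Q → Q_m = 27.0000.
Total external cost = MEC × Q_m = 25 × 27.0000 = 675.0000.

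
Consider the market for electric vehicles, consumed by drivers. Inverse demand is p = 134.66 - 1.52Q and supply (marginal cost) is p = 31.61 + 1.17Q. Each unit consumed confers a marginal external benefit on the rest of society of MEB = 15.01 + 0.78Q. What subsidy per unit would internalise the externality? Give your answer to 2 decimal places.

subsidy = 63.22 per unit

Social marginal benefit = demand + MEB = 149.67 - 0.74Q.
Set SMB = MC: 149.67 - 0.74Q = 31.61 + 1.17Q → Q* = 61.8115.
The Pigouvian subsidy equals MEB at Q*: 15.01 + 0.78×61.8115 = 63.2230.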